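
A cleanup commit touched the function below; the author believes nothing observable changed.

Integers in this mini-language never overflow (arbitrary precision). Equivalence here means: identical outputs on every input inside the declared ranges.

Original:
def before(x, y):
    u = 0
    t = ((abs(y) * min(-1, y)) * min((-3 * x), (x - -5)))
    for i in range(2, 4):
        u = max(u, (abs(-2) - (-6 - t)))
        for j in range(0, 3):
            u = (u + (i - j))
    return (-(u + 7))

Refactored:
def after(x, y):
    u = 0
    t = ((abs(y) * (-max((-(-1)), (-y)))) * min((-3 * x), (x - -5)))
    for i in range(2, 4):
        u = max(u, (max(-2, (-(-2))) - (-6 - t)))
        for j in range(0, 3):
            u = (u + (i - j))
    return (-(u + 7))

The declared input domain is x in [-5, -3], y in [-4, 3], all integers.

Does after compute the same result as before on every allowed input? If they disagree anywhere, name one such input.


The two versions differ — the changes include min/max/abs usage differs; also constant usage differs.
Spot check at x=-3, y=-3 — before: u = 0; t = -18; [i=2]; u = 0; [j=0]; u = 2; [j=1]; u = 3; [j=2]; u = 3; [i=3]; u = 3; [j=0]; u = 6; [j=1]; u = 8; [j=2]; u = 9; return -16. after: u = 0; t = -18; [i=2]; u = 0; [j=0]; u = 2; [j=1]; u = 3; [j=2]; u = 3; [i=3]; u = 3; [j=0]; u = 6; [j=1]; u = 8; [j=2]; u = 9; return -16. Both give -16.
Across all 24 domain points the two functions coincide.
verdict: equivalent


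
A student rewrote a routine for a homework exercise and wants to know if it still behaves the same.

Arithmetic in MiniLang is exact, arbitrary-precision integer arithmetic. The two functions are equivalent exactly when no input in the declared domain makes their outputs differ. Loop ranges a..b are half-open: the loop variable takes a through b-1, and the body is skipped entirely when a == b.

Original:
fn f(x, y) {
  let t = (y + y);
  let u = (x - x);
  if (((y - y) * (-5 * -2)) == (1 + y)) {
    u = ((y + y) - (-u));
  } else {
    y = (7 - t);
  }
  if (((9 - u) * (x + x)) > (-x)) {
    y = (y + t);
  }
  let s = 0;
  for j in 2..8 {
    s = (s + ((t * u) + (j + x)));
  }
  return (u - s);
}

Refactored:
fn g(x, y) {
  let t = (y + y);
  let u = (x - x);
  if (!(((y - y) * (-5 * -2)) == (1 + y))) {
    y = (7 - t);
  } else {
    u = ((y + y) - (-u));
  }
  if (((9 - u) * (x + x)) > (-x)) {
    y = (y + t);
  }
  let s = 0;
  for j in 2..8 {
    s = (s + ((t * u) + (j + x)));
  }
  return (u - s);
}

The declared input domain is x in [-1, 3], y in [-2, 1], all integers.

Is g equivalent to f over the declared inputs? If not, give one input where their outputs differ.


Equivalent — the differences include boolean connective usage differs, yet no declared input distinguishes the two.
Tracing x=0, y=0: f: t becomes 0; next u becomes 0; next (((y - y) * (-5 * -2)) == (1 + y)) evaluates to false; next y becomes 7; next (((9 - u) * (x + x)) > (-x)) evaluates to false; next s becomes 0; next at j=2:; next s becomes 2; next at j=3:; next s becomes 5; next at j=4:; next s becomes 9; next at j=5:; next s becomes 14; next at j=6:; next s becomes 20; next at j=7:; next s becomes 27; next final value -27 | g: t becomes 0; next u becomes 0; next (!(((y - y) * (-5 * -2)) == (1 + y))) evaluates to true; next y becomes 7; next (((9 - u) * (x + x)) > (-x)) evaluates to false; next s becomes 0; next at j=2:; next s becomes 2; next at j=3:; next s becomes 5; next at j=4:; next s becomes 9; next at j=5:; next s becomes 14; next at j=6:; next s becomes 20; next at j=7:; next s becomes 27; next final value -27 — matching result -27.
Sweeping the whole domain (20 inputs) finds no disagreement.
verdict: equivalent


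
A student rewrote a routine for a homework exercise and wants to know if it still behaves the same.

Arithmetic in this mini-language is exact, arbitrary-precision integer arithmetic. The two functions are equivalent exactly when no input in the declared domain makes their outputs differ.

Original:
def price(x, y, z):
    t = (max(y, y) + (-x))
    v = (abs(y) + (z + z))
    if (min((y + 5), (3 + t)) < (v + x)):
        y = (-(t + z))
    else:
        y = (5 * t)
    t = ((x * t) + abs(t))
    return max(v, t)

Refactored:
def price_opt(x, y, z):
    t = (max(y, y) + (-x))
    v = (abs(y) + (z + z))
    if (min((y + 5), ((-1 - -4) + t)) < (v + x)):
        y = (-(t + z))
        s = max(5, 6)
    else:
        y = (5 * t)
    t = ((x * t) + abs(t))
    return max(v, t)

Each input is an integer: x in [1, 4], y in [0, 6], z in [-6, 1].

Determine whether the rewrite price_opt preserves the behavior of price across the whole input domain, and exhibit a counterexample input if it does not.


Equivalent — the differences include local variable names differ, min/max/abs usage differs, constant usage differs, arithmetic usage differs, statement counts differ, yet no declared input distinguishes the two.
One worked example (x=4, y=4, z=0) — price: t := 0 | v := 4 | (min((y + 5), (3 + t)) < (v + x)): true | y := 0 | t := 0 | result 4; price_opt: t := 0 | v := 4 | (min((y + 5), ((-1 - -4) + t)) < (v + x)): true | y := 0 | s := 6 | t := 0 | result 4; agreement on 4.
Checked all 224 inputs in the declared domain: the outputs agree on every one.
verdict: equivalent


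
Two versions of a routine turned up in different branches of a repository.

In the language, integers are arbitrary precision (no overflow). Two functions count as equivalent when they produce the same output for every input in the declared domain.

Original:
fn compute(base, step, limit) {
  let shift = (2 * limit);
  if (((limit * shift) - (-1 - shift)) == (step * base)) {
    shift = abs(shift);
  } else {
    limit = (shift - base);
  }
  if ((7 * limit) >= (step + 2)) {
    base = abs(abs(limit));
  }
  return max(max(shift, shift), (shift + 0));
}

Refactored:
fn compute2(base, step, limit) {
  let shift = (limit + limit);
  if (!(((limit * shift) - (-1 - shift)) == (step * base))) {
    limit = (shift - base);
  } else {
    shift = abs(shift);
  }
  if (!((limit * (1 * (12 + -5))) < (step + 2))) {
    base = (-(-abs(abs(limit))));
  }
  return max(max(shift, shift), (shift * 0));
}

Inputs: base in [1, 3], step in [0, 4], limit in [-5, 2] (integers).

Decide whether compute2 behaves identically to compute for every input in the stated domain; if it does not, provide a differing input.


Take base=1, step=0, limit=-5.
compute: shift becomes -10; next (((limit * shift) - (-1 - shift)) == (step * base)) evaluates to false; next limit becomes -11; next ((7 * limit) >= (step + 2)) evaluates to false; next final value -10
compute2: shift becomes -10; next (!(((limit * shift) - (-1 - shift)) == (step * base))) evaluates to true; next limit becomes -11; next (!((limit * (1 * (12 + -5))) < (step + 2))) evaluates to false; next final value 0
-10 != 0, so the rewrite changes behavior.
verdict: not equivalent; witness: base=1, step=0, limit=-5


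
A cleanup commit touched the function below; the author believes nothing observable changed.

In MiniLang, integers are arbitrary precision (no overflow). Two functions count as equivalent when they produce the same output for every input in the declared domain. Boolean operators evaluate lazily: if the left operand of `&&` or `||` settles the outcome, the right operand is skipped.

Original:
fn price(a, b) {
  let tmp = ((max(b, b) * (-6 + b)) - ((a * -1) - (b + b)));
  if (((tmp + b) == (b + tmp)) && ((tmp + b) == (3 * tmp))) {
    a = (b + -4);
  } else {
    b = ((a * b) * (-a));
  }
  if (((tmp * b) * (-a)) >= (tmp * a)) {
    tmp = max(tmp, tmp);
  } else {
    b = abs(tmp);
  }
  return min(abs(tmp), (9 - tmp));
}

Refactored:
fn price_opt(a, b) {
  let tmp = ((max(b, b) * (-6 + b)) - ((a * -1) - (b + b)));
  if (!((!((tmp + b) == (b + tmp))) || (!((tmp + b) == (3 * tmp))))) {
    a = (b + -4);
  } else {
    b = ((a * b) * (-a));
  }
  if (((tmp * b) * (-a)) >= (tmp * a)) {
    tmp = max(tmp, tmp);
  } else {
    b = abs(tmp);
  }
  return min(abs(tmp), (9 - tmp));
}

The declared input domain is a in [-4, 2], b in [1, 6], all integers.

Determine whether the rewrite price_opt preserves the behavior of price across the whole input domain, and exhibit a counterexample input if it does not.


Reading the diff, among the changes: boolean connective usage differs.
As a probe, take a=0, b=4: price runs tmp=0, then (((tmp + b) == (b + tmp)) && ((tmp + b) == (3 * tmp))) is false, then b=0, then (((tmp * b) * (-a)) >= (tmp * a)) is true, then tmp=0, then returns 0; price_opt runs tmp=0, then (!((!((tmp + b) == (b + tmp))) || (!((tmp + b) == (3 * tmp))))) is false, then b=0, then (((tmp * b) * (-a)) >= (tmp * a)) is true, then tmp=0, then returns 0; both end at 0.
Across all 42 domain points the two functions coincide.
verdict: equivalent


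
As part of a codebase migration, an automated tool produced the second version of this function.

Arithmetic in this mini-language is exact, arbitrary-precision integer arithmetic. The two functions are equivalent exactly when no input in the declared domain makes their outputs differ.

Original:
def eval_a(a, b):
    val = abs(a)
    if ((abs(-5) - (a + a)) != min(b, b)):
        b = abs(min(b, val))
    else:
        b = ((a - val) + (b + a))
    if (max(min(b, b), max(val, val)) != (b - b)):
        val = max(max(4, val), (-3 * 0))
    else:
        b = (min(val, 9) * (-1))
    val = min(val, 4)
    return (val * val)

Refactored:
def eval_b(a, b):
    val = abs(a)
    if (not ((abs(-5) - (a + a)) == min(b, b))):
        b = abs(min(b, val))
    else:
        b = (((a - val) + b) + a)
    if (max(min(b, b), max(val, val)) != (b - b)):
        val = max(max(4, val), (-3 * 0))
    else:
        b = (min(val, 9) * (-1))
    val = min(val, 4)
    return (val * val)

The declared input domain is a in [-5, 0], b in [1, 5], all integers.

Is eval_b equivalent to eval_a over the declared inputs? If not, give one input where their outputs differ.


This is a faithful refactor — comparison usage differs; boolean connective usage differs, but the computed results match everywhere.
One worked example (a=-3, b=4) — eval_a: val becomes 3; next ((abs(-5) - (a + a)) != min(b, b)) evaluates to true; next b becomes 3; next (max(min(b, b), max(val, val)) != (b - b)) evaluates to true; next val becomes 4; next val becomes 4; next final value 16; eval_b: val becomes 3; next (not ((abs(-5) - (a + a)) == min(b, b))) evaluates to true; next b becomes 3; next (max(min(b, b), max(val, val)) != (b - b)) evaluates to true; next val becomes 4; next val becomes 4; next final value 16; agreement on 16.
Across all 30 domain points the two functions coincide.
verdict: equivalent


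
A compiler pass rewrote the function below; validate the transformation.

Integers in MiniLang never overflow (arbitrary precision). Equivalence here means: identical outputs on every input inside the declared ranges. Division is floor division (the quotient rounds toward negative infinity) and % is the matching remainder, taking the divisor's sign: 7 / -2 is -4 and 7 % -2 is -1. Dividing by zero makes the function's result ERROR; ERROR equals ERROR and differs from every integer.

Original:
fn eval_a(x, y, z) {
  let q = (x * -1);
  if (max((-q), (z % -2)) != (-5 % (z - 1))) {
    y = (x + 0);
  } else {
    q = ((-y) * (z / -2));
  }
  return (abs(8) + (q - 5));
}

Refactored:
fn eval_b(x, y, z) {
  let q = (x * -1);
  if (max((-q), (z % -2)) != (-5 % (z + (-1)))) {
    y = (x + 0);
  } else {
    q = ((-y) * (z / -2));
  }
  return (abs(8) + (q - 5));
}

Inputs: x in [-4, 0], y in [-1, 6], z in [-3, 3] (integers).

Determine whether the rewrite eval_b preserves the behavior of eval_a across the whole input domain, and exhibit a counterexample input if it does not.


Behavior is preserved: although arithmetic usage differs, the outputs never diverge.
As a probe, take x=-1, y=1, z=0: eval_a runs q = 1; (max((-q), (z % -2)) != (-5 % (z - 1))) -> false; q = 0; return 3; eval_b runs q = 1; (max((-q), (z % -2)) != (-5 % (z + (-1)))) -> false; q = 0; return 3; both end at 3.
Checked all 280 inputs in the declared domain: the outputs agree on every one.
verdict: equivalent


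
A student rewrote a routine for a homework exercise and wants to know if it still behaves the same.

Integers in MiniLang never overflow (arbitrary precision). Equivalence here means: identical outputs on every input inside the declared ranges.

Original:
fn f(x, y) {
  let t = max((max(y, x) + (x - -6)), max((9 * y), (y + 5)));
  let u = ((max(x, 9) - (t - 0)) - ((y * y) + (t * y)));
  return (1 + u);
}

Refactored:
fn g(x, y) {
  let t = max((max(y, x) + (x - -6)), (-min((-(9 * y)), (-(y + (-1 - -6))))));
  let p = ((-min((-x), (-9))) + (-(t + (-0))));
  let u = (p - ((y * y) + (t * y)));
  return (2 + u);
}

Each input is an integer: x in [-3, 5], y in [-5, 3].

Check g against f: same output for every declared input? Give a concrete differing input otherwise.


Try x=-3, y=-5.
f: t becomes 0; next u becomes -16; next final value -15
g: t becomes 0; next p becomes 9; next u becomes -16; next final value -14
-15 against -14: the behavior changed.
verdict: not equivalent; witness: x=-3, y=-5


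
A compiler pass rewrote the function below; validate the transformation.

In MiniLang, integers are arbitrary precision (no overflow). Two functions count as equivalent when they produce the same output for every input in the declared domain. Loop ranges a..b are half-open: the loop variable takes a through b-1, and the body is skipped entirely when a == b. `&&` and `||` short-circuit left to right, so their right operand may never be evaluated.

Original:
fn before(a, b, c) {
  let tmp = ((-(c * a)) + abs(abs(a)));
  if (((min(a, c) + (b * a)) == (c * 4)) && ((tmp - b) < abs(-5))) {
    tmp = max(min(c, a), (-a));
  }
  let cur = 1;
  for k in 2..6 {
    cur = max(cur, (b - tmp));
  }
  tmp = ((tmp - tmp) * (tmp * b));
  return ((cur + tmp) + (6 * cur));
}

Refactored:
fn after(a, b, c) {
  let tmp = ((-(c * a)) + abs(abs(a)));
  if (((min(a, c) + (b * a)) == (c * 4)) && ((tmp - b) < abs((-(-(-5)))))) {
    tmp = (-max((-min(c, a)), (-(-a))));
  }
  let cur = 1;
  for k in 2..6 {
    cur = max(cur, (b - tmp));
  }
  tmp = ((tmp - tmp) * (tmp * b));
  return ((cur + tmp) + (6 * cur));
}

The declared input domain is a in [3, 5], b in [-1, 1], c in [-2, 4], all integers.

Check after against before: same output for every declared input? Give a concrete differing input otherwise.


The rewrite breaks on a=3, b=0, c=0, where the results are 7 and 21.
before: tmp = 3; (((min(a, c) + (b * a)) == (c * 4)) && ((tmp - b) < abs(-5))) -> true; tmp = 0; cur = 1; [k=2]; cur = 1; [k=3]; cur = 1; [k=4]; cur = 1; [k=5]; cur = 1; tmp = 0; return 7
after: tmp = 3; (((min(a, c) + (b * a)) == (c * 4)) && ((tmp - b) < abs((-(-(-5)))))) -> true; tmp = -3; cur = 1; [k=2]; cur = 3; [k=3]; cur = 3; [k=4]; cur = 3; [k=5]; cur = 3; tmp = 0; return 21
verdict: not equivalent; witness: a=3, b=0, c=0


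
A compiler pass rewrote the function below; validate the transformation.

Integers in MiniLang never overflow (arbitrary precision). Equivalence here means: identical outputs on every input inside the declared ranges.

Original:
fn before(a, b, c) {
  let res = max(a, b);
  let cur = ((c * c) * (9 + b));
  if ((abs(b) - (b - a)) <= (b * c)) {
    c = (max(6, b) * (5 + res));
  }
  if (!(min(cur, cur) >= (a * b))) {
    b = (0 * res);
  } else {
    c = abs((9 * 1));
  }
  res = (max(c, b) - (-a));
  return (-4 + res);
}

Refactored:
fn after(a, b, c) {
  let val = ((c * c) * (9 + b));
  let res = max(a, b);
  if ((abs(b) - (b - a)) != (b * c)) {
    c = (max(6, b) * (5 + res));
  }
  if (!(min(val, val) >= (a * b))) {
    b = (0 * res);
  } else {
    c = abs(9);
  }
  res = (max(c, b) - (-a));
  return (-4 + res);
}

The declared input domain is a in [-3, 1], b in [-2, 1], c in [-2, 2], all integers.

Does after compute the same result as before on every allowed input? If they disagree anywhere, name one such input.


a=-3, b=-2, c=0 yields -7 from before but 11 from after.
verdict: not equivalent; witness: a=-3, b=-2, c=0


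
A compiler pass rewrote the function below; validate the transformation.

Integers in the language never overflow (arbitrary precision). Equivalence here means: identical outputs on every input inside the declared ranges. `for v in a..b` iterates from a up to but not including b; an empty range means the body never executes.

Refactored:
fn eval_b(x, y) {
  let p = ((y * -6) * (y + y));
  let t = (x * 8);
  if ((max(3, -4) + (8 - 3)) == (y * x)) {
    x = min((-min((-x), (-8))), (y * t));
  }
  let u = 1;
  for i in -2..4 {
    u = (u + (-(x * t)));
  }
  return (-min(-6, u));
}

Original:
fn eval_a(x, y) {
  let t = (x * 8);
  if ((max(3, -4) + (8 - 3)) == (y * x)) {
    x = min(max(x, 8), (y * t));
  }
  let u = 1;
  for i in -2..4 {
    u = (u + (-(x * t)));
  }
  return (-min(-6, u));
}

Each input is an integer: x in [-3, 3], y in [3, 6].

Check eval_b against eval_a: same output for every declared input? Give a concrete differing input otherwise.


Behavior is preserved: although statement counts differ, and arithmetic usage differs, and local variable names differ, and constant usage differs, and min/max/abs usage differs, the outputs never diverge.
As a probe, take x=-1, y=6: eval_a runs t = -8; ((max(3, -4) + (8 - 3)) == (y * x)) -> false; u = 1; [i=-2]; u = -7; [i=-1]; u = -15; [i=0]; u = -23; [i=1]; u = -31; [i=2]; u = -39; [i=3]; u = -47; return 47; eval_b runs p = -432; t = -8; ((max(3, -4) + (8 - 3)) == (y * x)) -> false; u = 1; [i=-2]; u = -7; [i=-1]; u = -15; [i=0]; u = -23; [i=1]; u = -31; [i=2]; u = -39; [i=3]; u = -47; return 47; both end at 47.
Across all 28 domain points the two functions coincide.
verdict: equivalent


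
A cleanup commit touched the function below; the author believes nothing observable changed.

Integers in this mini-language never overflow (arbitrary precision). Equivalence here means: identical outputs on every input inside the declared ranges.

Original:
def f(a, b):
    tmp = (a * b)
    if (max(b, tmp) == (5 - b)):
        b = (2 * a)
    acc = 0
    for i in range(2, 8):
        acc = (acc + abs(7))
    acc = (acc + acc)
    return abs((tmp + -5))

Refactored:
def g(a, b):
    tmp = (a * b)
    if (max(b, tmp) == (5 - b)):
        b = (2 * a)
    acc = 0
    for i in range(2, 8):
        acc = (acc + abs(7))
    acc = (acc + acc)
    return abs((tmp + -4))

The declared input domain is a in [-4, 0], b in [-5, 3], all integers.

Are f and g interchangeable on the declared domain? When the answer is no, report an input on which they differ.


Not equivalent: a=-4, b=-5 separates them (15 vs 16).
f: tmp = 20; (max(b, tmp) == (5 - b)) -> false; acc = 0; [i=2]; acc = 7; [i=3]; acc = 14; [i=4]; acc = 21; [i=5]; acc = 28; [i=6]; acc = 35; [i=7]; acc = 42; acc = 84; return 15
g: tmp = 20; (max(b, tmp) == (5 - b)) -> false; acc = 0; [i=2]; acc = 7; [i=3]; acc = 14; [i=4]; acc = 21; [i=5]; acc = 28; [i=6]; acc = 35; [i=7]; acc = 42; acc = 84; return 16
verdict: not equivalent; witness: a=-4, b=-5


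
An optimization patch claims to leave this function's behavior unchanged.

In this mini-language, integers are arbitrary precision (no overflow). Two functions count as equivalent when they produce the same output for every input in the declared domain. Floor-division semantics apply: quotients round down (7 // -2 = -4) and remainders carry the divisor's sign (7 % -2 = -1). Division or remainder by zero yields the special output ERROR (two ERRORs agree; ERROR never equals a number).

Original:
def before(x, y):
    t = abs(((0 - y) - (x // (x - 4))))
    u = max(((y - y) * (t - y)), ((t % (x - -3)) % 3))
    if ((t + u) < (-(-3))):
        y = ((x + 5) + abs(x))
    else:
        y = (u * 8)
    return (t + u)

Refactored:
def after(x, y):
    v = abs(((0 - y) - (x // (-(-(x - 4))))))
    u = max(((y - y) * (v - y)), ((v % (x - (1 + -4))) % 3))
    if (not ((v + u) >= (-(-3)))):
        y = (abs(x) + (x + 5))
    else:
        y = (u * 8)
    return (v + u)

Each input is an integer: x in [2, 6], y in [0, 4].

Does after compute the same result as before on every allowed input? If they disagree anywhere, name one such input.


Reading the diff, among the changes: local variable names differ, and constant usage differs, and arithmetic usage differs, and boolean connective usage differs, and comparison usage differs.
Tracing x=6, y=4: before: t becomes 7; next u becomes 1; next ((t + u) < (-(-3))) evaluates to false; next y becomes 8; next final value 8 | after: v becomes 7; next u becomes 1; next (not ((v + u) >= (-(-3)))) evaluates to false; next y becomes 8; next final value 8 — matching result 8.
Sweeping the whole domain (25 inputs) finds no disagreement.
verdict: equivalent


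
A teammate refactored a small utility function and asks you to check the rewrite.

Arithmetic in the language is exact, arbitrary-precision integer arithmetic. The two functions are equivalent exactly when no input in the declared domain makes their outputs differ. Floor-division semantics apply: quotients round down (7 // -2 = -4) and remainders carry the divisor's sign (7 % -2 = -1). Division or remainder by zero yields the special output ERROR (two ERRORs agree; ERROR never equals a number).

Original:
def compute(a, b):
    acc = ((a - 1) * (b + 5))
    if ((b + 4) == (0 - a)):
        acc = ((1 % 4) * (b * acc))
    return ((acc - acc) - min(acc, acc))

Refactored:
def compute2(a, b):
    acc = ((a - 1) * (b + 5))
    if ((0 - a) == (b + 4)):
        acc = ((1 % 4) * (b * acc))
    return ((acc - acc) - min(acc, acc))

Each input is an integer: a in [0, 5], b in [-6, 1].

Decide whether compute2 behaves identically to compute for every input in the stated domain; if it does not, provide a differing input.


Side by side, the visible changes include: same computation, different form.
As a probe, take a=3, b=-5: compute runs acc becomes 0; next ((b + 4) == (0 - a)) evaluates to false; next final value 0; compute2 runs acc becomes 0; next ((0 - a) == (b + 4)) evaluates to false; next final value 0; both end at 0.
Every one of the 48 inputs gives matching results.
verdict: equivalent


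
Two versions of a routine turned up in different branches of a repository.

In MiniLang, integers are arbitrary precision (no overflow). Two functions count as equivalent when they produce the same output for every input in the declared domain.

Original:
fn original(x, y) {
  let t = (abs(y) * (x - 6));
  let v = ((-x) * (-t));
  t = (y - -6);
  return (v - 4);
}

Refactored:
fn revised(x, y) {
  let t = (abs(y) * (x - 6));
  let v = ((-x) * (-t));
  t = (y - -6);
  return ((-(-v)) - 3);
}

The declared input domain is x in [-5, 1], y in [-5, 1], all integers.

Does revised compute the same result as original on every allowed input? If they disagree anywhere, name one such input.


These are not equivalent — on x=-5, y=-5 the outputs split (271 vs 272).
original: t := -55 | v := 275 | t := 1 | result 271
revised: t := -55 | v := 275 | t := 1 | result 272
verdict: not equivalent; witness: x=-5, y=-5


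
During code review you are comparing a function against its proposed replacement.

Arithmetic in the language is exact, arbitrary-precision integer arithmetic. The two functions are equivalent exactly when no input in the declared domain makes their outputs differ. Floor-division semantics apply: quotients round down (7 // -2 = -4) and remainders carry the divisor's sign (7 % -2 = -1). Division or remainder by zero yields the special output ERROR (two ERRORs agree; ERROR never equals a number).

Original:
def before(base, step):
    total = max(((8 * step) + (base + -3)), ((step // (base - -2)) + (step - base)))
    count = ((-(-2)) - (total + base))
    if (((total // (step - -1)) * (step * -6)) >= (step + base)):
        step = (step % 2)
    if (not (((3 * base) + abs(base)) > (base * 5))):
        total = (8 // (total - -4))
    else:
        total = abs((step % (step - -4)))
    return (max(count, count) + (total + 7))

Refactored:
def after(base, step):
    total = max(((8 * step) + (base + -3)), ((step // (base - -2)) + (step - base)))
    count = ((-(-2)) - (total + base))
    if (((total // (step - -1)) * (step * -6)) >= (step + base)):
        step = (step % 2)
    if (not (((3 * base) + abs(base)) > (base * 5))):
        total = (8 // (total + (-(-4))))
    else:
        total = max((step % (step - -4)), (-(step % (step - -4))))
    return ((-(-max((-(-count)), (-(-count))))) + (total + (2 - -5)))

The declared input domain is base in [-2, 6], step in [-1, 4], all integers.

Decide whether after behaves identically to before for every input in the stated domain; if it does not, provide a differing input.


The two versions differ — the changes include constant usage differs; min/max/abs usage differs; arithmetic usage differs.
As a probe, take base=6, step=1: before runs total=11, then count=-15, then (((total // (step - -1)) * (step * -6)) >= (step + base)) is false, then (not (((3 * base) + abs(base)) > (base * 5))) is true, then total=0, then returns -8; after runs total=11, then count=-15, then (((total // (step - -1)) * (step * -6)) >= (step + base)) is false, then (not (((3 * base) + abs(base)) > (base * 5))) is true, then total=0, then returns -8; both end at -8.
Sweeping the whole domain (54 inputs) finds no disagreement.
verdict: equivalent


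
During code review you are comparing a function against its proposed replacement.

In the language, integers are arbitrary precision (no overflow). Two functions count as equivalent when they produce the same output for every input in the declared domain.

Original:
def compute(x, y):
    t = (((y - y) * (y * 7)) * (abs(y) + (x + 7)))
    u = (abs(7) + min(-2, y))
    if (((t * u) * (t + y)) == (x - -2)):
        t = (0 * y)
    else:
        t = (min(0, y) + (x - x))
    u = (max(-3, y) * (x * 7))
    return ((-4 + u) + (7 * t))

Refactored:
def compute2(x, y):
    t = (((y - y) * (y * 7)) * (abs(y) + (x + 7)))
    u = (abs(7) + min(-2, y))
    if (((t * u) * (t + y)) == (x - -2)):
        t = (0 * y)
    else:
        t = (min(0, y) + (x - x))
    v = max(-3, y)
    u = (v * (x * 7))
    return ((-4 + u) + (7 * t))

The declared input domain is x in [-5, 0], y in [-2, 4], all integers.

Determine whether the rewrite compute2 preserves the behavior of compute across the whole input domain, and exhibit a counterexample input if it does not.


Changes here: local variable names differ, statement counts differ; the full 42-point sweep finds no disagreement.
verdict: equivalent


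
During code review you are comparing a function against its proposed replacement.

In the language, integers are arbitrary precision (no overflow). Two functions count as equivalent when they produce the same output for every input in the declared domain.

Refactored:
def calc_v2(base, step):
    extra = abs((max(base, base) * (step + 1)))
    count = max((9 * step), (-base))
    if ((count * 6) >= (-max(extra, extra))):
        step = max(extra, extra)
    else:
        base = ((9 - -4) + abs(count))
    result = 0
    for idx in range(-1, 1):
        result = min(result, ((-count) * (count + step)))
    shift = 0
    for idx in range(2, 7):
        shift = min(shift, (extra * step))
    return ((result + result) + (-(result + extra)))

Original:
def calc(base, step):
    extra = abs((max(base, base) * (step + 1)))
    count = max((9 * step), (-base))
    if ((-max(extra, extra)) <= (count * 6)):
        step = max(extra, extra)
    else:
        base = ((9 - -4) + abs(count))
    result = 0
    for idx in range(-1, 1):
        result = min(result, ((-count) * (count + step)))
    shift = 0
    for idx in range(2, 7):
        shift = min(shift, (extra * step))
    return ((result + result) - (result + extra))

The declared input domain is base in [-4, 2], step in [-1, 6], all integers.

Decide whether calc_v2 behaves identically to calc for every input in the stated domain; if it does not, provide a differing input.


Side by side, the visible changes include: comparison usage differs; also arithmetic usage differs.
Tracing base=-3, step=-1: calc: extra becomes 0; next count becomes 3; next ((-max(extra, extra)) <= (count * 6)) evaluates to true; next step becomes 0; next result becomes 0; next at idx=-1:; next result becomes -9; next at idx=0:; next result becomes -9; next shift becomes 0; next at idx=2:; next shift becomes 0; next at idx=3:; next shift becomes 0; next at idx=4:; next shift becomes 0; next at idx=5:; next shift becomes 0; next at idx=6:; next shift becomes 0; next final value -9 | calc_v2: extra becomes 0; next count becomes 3; next ((count * 6) >= (-max(extra, extra))) evaluates to true; next step becomes 0; next result becomes 0; next at idx=-1:; next result becomes -9; next at idx=0:; next result becomes -9; next shift becomes 0; next at idx=2:; next shift becomes 0; next at idx=3:; next shift becomes 0; next at idx=4:; next shift becomes 0; next at idx=5:; next shift becomes 0; next at idx=6:; next shift becomes 0; next final value -9 — matching result -9.
Across all 56 domain points the two functions coincide.
verdict: equivalent


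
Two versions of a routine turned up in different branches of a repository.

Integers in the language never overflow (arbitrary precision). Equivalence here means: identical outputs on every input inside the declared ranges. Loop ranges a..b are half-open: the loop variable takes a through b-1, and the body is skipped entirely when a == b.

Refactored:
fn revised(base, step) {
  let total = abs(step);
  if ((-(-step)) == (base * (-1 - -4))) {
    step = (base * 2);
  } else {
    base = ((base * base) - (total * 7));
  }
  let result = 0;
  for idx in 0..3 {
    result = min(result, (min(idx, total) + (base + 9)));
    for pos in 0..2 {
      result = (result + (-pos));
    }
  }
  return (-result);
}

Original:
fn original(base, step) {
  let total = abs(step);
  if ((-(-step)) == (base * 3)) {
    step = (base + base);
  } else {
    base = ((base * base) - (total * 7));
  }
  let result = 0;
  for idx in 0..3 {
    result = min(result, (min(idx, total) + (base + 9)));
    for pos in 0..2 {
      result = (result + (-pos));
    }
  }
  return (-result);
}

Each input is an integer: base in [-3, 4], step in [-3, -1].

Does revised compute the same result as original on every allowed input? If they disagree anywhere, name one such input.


Differences: arithmetic usage differs, plus constant usage differs — yet all 24 inputs agree.
verdict: equivalent


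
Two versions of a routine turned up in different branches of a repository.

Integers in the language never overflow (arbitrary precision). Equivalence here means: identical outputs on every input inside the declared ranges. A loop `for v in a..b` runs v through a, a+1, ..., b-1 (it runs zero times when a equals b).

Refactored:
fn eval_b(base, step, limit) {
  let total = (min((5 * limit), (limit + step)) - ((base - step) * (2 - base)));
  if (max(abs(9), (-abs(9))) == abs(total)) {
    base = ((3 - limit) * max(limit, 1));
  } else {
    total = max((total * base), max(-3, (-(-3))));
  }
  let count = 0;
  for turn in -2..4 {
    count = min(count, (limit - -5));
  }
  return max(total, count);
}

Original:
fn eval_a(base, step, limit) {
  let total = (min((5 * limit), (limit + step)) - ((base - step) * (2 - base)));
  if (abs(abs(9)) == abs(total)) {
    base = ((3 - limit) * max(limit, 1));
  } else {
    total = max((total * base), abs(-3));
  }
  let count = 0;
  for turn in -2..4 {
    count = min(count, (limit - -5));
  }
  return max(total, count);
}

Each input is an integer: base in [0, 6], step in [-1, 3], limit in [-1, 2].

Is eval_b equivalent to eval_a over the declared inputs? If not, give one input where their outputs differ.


The two versions differ — the changes include min/max/abs usage differs, plus constant usage differs.
Spot check at base=5, step=0, limit=2 — eval_a: total becomes 17; next (abs(abs(9)) == abs(total)) evaluates to false; next total becomes 85; next count becomes 0; next at turn=-2:; next count becomes 0; next at turn=-1:; next count becomes 0; next at turn=0:; next count becomes 0; next at turn=1:; next count becomes 0; next at turn=2:; next count becomes 0; next at turn=3:; next count becomes 0; next final value 85. eval_b: total becomes 17; next (max(abs(9), (-abs(9))) == abs(total)) evaluates to false; next total becomes 85; next count becomes 0; next at turn=-2:; next count becomes 0; next at turn=-1:; next count becomes 0; next at turn=0:; next count becomes 0; next at turn=1:; next count becomes 0; next at turn=2:; next count becomes 0; next at turn=3:; next count becomes 0; next final value 85. Both give 85.
Across all 140 domain points the two functions coincide.
verdict: equivalent


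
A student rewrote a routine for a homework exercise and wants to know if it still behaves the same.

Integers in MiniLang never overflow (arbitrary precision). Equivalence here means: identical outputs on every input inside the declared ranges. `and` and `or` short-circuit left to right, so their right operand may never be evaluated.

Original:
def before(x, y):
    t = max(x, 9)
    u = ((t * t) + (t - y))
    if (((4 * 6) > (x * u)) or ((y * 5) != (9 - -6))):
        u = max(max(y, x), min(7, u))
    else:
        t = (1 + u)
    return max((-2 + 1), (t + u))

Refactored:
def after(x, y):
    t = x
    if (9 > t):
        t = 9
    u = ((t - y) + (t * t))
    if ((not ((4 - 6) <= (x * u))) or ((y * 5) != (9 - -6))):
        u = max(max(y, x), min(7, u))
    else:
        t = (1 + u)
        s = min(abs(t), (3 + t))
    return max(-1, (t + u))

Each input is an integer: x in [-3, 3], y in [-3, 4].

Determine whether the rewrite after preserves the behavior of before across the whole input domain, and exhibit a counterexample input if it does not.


Evaluate both at x=0, y=3.
before: t=9, then u=87, then (((4 * 6) > (x * u)) or ((y * 5) != (9 - -6))) is true, then u=7, then returns 16
after: t=0, then (9 > t) is true, then t=9, then u=87, then ((not ((4 - 6) <= (x * u))) or ((y * 5) != (9 - -6))) is false, then t=88, then s=88, then returns 175
16 != 175, so the rewrite changes behavior.
verdict: not equivalent; witness: x=0, y=3


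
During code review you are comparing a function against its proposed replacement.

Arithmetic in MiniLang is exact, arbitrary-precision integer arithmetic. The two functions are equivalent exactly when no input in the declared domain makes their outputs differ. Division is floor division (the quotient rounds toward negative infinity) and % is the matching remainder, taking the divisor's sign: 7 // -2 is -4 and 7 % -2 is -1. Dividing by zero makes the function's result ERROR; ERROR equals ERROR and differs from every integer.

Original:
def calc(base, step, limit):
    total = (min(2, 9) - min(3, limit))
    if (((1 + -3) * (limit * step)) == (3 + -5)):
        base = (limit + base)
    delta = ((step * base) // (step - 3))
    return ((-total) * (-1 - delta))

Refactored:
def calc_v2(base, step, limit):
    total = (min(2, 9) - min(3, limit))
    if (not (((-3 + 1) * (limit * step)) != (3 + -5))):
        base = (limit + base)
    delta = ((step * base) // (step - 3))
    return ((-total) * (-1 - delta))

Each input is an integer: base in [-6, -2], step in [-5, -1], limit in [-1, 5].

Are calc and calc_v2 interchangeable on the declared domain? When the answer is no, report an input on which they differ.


Although boolean connective usage differs, plus comparison usage differs, 175/175 inputs agree.
verdict: equivalent


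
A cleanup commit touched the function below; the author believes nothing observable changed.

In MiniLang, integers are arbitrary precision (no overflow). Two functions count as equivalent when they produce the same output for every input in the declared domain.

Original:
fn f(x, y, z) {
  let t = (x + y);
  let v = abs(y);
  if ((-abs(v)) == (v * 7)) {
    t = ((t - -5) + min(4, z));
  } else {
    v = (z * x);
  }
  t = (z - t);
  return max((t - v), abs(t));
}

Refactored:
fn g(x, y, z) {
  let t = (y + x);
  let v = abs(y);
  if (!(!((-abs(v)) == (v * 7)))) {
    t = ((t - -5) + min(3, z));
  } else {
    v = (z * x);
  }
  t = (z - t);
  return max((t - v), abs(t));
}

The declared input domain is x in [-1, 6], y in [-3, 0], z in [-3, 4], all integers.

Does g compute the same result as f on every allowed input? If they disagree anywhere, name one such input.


At x=-1, y=0, z=4: f gives 4, g gives 3.
verdict: not equivalent; witness: x=-1, y=0, z=4


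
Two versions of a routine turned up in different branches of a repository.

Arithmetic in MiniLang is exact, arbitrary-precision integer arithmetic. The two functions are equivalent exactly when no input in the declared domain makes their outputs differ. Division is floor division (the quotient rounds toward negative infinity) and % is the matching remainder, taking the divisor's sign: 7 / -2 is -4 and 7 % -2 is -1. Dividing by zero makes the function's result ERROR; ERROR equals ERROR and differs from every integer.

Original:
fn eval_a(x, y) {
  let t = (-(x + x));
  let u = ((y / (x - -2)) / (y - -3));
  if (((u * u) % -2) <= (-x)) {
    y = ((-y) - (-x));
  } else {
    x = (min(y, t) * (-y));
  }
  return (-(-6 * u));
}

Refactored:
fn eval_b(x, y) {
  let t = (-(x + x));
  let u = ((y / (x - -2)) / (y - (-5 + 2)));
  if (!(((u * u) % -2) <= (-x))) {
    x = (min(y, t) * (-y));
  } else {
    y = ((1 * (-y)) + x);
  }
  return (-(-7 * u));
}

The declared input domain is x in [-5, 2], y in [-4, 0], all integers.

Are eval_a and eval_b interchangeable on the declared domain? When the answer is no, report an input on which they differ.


x=-5, y=-4 yields -6 from eval_a but -7 from eval_b.
verdict: not equivalent; witness: x=-5, y=-4


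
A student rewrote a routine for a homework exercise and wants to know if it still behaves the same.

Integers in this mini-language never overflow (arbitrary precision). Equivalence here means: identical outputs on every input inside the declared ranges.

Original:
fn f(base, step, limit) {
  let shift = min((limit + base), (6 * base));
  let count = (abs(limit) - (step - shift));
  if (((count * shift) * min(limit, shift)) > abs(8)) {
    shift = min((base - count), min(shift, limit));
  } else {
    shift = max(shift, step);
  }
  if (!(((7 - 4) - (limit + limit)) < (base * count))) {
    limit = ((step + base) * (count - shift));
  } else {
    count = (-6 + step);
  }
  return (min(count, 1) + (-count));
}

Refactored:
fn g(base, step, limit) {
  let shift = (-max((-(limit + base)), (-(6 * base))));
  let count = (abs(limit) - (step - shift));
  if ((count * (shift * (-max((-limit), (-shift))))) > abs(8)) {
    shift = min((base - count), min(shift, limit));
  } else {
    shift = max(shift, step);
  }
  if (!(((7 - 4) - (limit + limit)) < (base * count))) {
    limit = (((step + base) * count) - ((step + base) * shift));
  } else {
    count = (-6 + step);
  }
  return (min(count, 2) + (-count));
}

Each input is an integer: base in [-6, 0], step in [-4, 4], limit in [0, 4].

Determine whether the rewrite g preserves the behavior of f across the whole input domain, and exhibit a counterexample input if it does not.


Try base=0, step=-4, limit=0.
f: shift=0, then count=4, then (((count * shift) * min(limit, shift)) > abs(8)) is false, then shift=0, then (!(((7 - 4) - (limit + limit)) < (base * count))) is true, then limit=-16, then returns -3
g: shift=0, then count=4, then ((count * (shift * (-max((-limit), (-shift))))) > abs(8)) is false, then shift=0, then (!(((7 - 4) - (limit + limit)) < (base * count))) is true, then limit=-16, then returns -2
-3 vs -2 — the two versions disagree here.
verdict: not equivalent; witness: base=0, step=-4, limit=0


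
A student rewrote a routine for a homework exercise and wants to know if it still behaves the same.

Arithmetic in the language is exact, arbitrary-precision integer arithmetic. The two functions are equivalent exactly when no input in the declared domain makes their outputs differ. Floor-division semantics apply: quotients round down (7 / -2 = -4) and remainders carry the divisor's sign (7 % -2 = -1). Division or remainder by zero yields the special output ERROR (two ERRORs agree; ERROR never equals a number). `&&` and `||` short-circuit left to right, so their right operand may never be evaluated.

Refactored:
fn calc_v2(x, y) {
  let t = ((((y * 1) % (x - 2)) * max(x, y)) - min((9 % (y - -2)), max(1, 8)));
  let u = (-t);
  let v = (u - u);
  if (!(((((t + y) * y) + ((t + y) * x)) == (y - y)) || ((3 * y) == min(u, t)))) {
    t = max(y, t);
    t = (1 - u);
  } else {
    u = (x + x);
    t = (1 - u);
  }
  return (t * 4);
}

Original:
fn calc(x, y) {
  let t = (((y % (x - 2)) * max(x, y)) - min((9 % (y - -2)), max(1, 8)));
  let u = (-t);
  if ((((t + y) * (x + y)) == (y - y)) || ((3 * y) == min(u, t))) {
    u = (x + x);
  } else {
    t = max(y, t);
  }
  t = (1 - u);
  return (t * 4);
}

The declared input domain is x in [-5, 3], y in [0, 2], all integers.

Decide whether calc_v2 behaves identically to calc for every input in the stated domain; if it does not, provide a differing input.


Changes here: local variable names differ; and boolean connective usage differs; and constant usage differs; and arithmetic usage differs; and statement counts differ; the full 27-point sweep finds no disagreement.
verdict: equivalent
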